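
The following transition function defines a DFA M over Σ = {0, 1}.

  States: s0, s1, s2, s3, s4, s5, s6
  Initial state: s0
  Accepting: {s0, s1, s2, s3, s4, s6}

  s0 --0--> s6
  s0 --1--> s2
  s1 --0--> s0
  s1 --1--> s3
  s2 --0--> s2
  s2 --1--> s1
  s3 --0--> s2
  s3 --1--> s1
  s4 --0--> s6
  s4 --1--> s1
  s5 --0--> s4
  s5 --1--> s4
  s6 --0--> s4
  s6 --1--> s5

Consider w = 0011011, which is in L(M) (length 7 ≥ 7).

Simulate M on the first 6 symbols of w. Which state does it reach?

s1

Run of M on the first 6 characters of w = 0 0 1 1 0 1:
  step 0: s0  (start)
  step 1: s6  (read 0: s0→s6)
  step 2: s4  (read 0: s6→s4)
  step 3: s1  (read 1: s4→s1)
  step 4: s3  (read 1: s1→s3)
  step 5: s2  (read 0: s3→s2)
  step 6: s1  (read 1: s2→s1)

After reading 6 characters, M is in state s1.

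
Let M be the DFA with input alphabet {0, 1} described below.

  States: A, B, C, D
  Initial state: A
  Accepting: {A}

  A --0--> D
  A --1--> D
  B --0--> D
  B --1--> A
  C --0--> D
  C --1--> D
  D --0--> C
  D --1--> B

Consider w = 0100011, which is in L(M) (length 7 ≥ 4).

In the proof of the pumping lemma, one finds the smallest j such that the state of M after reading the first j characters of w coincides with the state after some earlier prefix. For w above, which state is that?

D

State sequence: A -0-> D -1-> B -0-> D -0-> C -0-> D -1-> B -1-> A
First repeat at step 3: D was already visited.

The earliest repeat is at step j = 3: M is in D, which it already visited at step i = 1.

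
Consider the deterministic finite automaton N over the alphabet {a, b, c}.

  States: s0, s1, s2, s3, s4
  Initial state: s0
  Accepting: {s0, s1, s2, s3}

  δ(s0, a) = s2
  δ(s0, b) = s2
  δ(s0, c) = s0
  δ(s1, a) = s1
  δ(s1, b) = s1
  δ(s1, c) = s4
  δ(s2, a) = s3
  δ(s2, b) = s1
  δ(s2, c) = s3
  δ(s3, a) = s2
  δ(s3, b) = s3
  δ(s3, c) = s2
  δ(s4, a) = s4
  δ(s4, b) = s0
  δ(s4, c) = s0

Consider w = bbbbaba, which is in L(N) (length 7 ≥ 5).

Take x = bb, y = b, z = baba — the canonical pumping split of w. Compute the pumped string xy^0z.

xy⁰z = xz = bb·baba = bbbaba.
Reading y = b takes N from s1 back to s1, so after x the machine is still in s1, and z then leads to the accepting state s1. Hence bbbaba ∈ L(N).

bbbaba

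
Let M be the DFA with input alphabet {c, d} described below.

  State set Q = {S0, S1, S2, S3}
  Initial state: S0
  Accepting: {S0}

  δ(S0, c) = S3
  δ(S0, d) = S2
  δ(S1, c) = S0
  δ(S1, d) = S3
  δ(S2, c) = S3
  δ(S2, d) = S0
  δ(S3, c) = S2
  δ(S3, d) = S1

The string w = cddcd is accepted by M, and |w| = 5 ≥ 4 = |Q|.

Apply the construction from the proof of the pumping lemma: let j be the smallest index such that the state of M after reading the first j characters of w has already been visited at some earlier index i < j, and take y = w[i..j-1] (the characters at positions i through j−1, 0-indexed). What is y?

dd

Run of M on w = c d d c d:
  step 0: S0  (start)
  step 1: S3  (read c: S0→S3)
  step 2: S1  (read d: S3→S1)
  step 3: S3  (read d: S1→S3)   ← first repeat (S3 seen earlier)
  step 4: S2  (read c: S3→S2)
  step 5: S0  (read d: S2→S0)

So i = 1, j = 3, giving x = w[0:1] = c, y = w[1:3] = dd, z = w[3:5] = cd.
Check: |xy| = 3 ≤ 4 and |y| = 2 ≥ 1. Reading y takes M from S3 back to S3, so every xyⁱz is accepted.
Since M has 4 states, any run of length ≥ 4 visits 4+1 states, so by pigeonhole some state repeats within the first 4 steps — that repeat gives the pumpable loop.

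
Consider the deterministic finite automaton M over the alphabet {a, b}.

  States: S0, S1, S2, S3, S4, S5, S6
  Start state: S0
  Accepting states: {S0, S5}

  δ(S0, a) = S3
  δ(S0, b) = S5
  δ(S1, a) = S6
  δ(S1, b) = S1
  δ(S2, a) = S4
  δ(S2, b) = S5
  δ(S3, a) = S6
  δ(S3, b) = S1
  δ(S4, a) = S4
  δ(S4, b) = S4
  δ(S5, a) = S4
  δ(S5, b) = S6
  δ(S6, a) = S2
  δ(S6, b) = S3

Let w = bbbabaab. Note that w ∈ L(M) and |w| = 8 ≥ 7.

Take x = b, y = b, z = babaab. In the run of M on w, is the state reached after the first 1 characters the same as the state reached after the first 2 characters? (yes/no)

no

State sequence: S0 -b-> S5 -b-> S6

After x (step 1): S5. After xy (step 2): S6.
They differ (S5 ≠ S6), so y is not a cycle from the state after x; this split is not the one the pumping-lemma construction produces, and pumping y need not keep the string in L(M).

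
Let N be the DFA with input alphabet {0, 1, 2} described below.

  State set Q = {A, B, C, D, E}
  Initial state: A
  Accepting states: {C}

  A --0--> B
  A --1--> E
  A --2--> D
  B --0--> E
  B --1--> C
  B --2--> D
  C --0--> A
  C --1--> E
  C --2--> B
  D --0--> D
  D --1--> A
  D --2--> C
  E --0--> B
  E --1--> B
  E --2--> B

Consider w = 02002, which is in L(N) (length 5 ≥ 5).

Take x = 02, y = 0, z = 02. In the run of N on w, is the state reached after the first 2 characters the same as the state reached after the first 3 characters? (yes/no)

yes

Run of N on the first 3 characters of w = 0 2 0:
  step 0: A  (start)
  step 1: B  (read 0: A→B)
  step 2: D  (read 2: B→D)
  step 3: D  (read 0: D→D)

After x (step 2): D. After xy (step 3): D.
They match, so y = 0 drives N around a cycle from D back to itself; pumping y any number of times keeps N in D before reading z, and xyⁱz ∈ L(N) for every i ≥ 0.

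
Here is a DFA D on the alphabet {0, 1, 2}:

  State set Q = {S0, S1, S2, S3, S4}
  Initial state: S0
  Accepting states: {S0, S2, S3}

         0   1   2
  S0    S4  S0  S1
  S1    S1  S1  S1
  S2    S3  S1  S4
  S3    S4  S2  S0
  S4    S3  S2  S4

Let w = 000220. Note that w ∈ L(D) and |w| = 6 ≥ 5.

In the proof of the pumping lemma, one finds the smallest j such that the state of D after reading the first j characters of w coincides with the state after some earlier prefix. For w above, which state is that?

State sequence: S0 -0-> S4 -0-> S3 -0-> S4 -2-> S4 -2-> S4 -0-> S3
First repeat at step 3: S4 was already visited.

The earliest repeat is at step j = 3: D is in S4, which it already visited at step i = 1.
With |Q| = 5, pigeonhole forces a state repeat no later than step 5; the substring read between the first and second visits to that state can be pumped.

S4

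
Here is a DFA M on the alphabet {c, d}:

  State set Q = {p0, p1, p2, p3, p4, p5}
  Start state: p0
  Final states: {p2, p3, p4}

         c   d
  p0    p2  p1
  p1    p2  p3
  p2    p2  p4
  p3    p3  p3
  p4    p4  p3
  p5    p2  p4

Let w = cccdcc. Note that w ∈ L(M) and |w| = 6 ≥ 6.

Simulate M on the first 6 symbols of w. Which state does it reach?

p4

Run of M on the first 6 characters of w = c c c d c c:
  step 0: p0  (start)
  step 1: p2  (read c: p0→p2)
  step 2: p2  (read c: p2→p2)
  step 3: p2  (read c: p2→p2)
  step 4: p4  (read d: p2→p4)
  step 5: p4  (read c: p4→p4)
  step 6: p4  (read c: p4→p4)

After reading 6 characters, M is in state p4.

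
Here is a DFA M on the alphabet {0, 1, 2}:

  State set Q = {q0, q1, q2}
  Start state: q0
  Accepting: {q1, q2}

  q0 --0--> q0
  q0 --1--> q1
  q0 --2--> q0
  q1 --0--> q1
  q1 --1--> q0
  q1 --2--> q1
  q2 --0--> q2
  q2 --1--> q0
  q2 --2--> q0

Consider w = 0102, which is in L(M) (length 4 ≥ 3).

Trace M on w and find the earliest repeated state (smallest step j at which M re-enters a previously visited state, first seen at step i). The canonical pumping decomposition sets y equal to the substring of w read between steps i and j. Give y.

State sequence: q0 -0-> q0 -1-> q1 -0-> q1 -2-> q1
First repeat at step 1: q0 was already visited.

So i = 0, j = 1, giving x = w[0:0] = ε, y = w[0:1] = 0, z = w[1:4] = 102.
Check: |xy| = 1 ≤ 3 and |y| = 1 ≥ 1. Reading y takes M from q0 back to q0, so every xyⁱz is accepted.

0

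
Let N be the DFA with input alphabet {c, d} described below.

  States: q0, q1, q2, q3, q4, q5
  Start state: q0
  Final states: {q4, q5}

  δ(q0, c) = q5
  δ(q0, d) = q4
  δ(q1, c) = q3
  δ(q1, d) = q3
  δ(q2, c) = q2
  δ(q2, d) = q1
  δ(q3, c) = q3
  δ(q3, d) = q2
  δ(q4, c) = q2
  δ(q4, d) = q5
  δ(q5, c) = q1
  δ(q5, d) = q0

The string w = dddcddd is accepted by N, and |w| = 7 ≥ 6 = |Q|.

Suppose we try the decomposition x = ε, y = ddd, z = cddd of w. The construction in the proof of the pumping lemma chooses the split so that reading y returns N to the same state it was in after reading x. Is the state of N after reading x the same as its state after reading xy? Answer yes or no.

yes

Run of N on the first 3 characters of w = d d d:
  step 0: q0  (start)
  step 1: q4  (read d: q0→q4)
  step 2: q5  (read d: q4→q5)
  step 3: q0  (read d: q5→q0)

After x (step 0): q0. After xy (step 3): q0.
They match, so y = ddd drives N around a cycle from q0 back to itself; pumping y any number of times keeps N in q0 before reading z, and xyⁱz ∈ L(N) for every i ≥ 0.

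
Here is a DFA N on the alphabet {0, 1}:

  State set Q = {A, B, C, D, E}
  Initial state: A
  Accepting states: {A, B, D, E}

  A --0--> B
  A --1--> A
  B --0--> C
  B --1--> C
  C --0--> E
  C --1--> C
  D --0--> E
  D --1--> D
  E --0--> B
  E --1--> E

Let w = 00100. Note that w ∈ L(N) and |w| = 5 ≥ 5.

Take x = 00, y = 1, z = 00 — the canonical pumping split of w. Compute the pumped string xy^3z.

xy^3z = 00·1·1·1·00 = 0011100.
Reading y = 1 takes N from C back to C, so after x·y·y·y the machine is still in C, and z then leads to the accepting state B. Hence 0011100 ∈ L(N).

0011100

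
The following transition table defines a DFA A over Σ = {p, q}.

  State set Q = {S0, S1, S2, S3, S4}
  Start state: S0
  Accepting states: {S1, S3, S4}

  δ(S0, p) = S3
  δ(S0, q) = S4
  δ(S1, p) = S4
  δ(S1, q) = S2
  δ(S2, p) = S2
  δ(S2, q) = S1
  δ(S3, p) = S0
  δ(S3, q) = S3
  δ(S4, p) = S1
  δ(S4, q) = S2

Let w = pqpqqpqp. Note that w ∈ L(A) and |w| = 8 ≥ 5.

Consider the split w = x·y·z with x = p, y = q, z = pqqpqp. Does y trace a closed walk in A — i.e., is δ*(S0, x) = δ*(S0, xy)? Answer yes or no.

yes

Run of A on the first 2 characters of w = p q:
  step 0: S0  (start)
  step 1: S3  (read p: S0→S3)
  step 2: S3  (read q: S3→S3)

After x (step 1): S3. After xy (step 2): S3.
They match, so y = q drives A around a cycle from S3 back to itself; pumping y any number of times keeps A in S3 before reading z, and xyⁱz ∈ L(A) for every i ≥ 0.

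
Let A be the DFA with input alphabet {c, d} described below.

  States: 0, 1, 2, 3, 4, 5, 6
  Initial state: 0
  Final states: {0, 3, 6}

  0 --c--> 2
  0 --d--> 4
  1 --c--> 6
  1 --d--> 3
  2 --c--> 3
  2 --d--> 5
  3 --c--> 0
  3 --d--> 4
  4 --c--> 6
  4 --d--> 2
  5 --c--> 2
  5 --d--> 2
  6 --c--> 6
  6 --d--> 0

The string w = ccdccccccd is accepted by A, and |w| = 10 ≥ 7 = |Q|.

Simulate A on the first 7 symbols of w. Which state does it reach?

6

State sequence: 0 -c-> 2 -c-> 3 -d-> 4 -c-> 6 -c-> 6 -c-> 6 -c-> 6

After reading 7 characters, A is in state 6.
(This kind of state-tracing is the core of the pumping-lemma construction: with 7 states, pigeonhole forces a repeat within the first 7 steps.)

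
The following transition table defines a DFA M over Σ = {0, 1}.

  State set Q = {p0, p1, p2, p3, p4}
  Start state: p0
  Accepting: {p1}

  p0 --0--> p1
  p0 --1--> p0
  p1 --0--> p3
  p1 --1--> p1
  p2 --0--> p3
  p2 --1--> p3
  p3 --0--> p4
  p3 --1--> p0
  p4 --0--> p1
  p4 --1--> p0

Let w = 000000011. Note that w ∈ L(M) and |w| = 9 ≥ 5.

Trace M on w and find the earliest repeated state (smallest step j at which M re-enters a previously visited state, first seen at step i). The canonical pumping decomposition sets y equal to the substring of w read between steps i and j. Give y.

000

State sequence: p0 -0-> p1 -0-> p3 -0-> p4 -0-> p1 -0-> p3 -0-> p4 -0-> p1 -1-> p1 -1-> p1
First repeat at step 4: p1 was already visited.

So i = 1, j = 4, giving x = w[0:1] = 0, y = w[1:4] = 000, z = w[4:9] = 00011.
Check: |xy| = 4 ≤ 5 and |y| = 3 ≥ 1. Reading y takes M from p1 back to p1, so every xyⁱz is accepted.
Since M has 5 states, any run of length ≥ 5 visits 5+1 states, so by pigeonhole some state repeats within the first 5 steps — that repeat gives the pumpable loop.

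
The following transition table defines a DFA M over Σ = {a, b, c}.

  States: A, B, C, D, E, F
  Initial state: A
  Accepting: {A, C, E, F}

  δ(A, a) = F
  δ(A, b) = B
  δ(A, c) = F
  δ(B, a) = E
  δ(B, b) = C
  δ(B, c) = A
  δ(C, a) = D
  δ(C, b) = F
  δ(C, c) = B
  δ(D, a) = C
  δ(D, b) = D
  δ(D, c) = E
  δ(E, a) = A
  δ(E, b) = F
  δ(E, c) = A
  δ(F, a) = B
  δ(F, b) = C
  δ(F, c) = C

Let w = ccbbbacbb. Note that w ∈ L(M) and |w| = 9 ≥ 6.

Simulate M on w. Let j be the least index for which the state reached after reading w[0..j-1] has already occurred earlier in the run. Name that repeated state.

Run of M on w = c c b b b a c b b:
  step 0: A  (start)
  step 1: F  (read c: A→F)
  step 2: C  (read c: F→C)
  step 3: F  (read b: C→F)   ← first repeat (F seen earlier)
  step 4: C  (read b: F→C)
  step 5: F  (read b: C→F)
  step 6: B  (read a: F→B)
  step 7: A  (read c: B→A)
  step 8: B  (read b: A→B)
  step 9: C  (read b: B→C)

The earliest repeat is at step j = 3: M is in F, which it already visited at step i = 1.
Since M has 6 states, any run of length ≥ 6 visits 6+1 states, so by pigeonhole some state repeats within the first 6 steps — that repeat gives the pumpable loop.

F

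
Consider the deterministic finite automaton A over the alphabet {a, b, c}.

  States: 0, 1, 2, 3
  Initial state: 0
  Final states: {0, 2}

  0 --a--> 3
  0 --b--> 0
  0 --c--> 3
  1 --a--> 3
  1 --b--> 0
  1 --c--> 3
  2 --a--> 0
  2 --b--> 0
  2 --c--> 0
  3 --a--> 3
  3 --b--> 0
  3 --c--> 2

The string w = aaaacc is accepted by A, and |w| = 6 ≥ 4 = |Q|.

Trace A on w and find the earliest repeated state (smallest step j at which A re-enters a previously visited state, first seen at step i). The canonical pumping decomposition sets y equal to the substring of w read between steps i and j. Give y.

State sequence: 0 -a-> 3 -a-> 3 -a-> 3 -a-> 3 -c-> 2 -c-> 0
First repeat at step 2: 3 was already visited.

So i = 1, j = 2, giving x = w[0:1] = a, y = w[1:2] = a, z = w[2:6] = aacc.
Check: |xy| = 2 ≤ 4 and |y| = 1 ≥ 1. Reading y takes A from 3 back to 3, so every xyⁱz is accepted.

a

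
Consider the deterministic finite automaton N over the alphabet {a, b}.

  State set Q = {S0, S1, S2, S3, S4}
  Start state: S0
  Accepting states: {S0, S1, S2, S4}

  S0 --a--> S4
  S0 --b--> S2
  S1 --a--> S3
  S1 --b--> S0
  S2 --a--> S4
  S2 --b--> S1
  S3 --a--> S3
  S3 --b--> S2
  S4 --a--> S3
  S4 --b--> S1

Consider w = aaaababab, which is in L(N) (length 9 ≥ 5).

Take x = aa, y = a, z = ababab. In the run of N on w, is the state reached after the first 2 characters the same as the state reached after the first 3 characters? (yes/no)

yes

Run of N on the first 3 characters of w = a a a:
  step 0: S0  (start)
  step 1: S4  (read a: S0→S4)
  step 2: S3  (read a: S4→S3)
  step 3: S3  (read a: S3→S3)

After x (step 2): S3. After xy (step 3): S3.
They match, so y = a drives N around a cycle from S3 back to itself; pumping y any number of times keeps N in S3 before reading z, and xyⁱz ∈ L(N) for every i ≥ 0.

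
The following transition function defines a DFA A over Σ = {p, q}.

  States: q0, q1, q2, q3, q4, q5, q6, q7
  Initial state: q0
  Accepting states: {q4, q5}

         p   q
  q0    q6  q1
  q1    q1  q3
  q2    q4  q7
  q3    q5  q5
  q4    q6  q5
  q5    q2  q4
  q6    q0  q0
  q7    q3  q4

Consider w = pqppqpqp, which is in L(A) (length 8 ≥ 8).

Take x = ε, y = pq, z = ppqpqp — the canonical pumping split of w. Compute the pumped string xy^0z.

ppqpqp

xy⁰z = xz = ε·ppqpqp = ppqpqp.
Reading y = pq takes A from q0 back to q0, so after x the machine is still in q0, and z then leads to the accepting state q5. Hence ppqpqp ∈ L(A).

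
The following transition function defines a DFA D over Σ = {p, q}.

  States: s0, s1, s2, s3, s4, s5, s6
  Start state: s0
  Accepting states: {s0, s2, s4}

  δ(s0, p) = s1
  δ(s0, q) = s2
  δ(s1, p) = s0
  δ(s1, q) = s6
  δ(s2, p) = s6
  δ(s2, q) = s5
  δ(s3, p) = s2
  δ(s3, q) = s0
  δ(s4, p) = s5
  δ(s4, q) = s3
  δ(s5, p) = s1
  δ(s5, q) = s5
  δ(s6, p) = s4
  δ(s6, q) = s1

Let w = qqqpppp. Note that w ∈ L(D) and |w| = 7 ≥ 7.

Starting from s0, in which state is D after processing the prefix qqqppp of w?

s1

State sequence: s0 -q-> s2 -q-> s5 -q-> s5 -p-> s1 -p-> s0 -p-> s1

After reading 6 characters, D is in state s1.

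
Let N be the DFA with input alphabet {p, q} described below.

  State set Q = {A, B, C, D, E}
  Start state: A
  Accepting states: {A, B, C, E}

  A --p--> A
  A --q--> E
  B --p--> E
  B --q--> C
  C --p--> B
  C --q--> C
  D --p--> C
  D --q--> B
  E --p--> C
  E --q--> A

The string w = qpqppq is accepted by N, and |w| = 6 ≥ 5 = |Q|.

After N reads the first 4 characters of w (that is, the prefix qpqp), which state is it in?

Run of N on the first 4 characters of w = q p q p:
  step 0: A  (start)
  step 1: E  (read q: A→E)
  step 2: C  (read p: E→C)
  step 3: C  (read q: C→C)
  step 4: B  (read p: C→B)

After reading 4 characters, N is in state B.
(This kind of state-tracing is the core of the pumping-lemma construction: with 5 states, pigeonhole forces a repeat within the first 5 steps.)

B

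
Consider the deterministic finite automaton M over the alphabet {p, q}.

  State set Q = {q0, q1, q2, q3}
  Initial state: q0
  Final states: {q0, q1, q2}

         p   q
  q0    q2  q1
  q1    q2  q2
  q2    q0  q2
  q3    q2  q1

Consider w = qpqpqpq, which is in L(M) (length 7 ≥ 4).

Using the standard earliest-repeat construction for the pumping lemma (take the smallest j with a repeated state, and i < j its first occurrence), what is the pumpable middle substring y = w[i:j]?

Run of M on w = q p q p q p q:
  step 0: q0  (start)
  step 1: q1  (read q: q0→q1)
  step 2: q2  (read p: q1→q2)
  step 3: q2  (read q: q2→q2)   ← first repeat (q2 seen earlier)
  step 4: q0  (read p: q2→q0)
  step 5: q1  (read q: q0→q1)
  step 6: q2  (read p: q1→q2)
  step 7: q2  (read q: q2→q2)

So i = 2, j = 3, giving x = w[0:2] = qp, y = w[2:3] = q, z = w[3:7] = pqpq.
Check: |xy| = 3 ≤ 4 and |y| = 1 ≥ 1. Reading y takes M from q2 back to q2, so every xyⁱz is accepted.
The DFA has 4 states, so the proof of the pumping lemma guarantees a repeated state among the first 4+1 visited; the segment between the two visits is the pumpable y.

q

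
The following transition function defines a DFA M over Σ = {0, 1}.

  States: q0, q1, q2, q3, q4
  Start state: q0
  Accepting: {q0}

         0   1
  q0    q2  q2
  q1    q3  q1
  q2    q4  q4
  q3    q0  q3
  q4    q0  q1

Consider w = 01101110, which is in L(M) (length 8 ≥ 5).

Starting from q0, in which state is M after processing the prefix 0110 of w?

Run of M on the first 4 characters of w = 0 1 1 0:
  step 0: q0  (start)
  step 1: q2  (read 0: q0→q2)
  step 2: q4  (read 1: q2→q4)
  step 3: q1  (read 1: q4→q1)
  step 4: q3  (read 0: q1→q3)

After reading 4 characters, M is in state q3.

q3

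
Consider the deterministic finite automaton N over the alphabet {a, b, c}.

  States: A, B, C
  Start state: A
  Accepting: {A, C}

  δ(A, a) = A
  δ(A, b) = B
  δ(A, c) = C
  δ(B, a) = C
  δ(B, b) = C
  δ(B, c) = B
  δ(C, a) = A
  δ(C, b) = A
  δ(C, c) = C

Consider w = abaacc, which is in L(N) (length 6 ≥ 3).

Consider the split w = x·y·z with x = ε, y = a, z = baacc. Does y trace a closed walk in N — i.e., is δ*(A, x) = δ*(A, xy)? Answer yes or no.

Run of N on the first 1 characters of w = a:
  step 0: A  (start)
  step 1: A  (read a: A→A)

After x (step 0): A. After xy (step 1): A.
They match, so y = a drives N around a cycle from A back to itself; pumping y any number of times keeps N in A before reading z, and xyⁱz ∈ L(N) for every i ≥ 0.

yes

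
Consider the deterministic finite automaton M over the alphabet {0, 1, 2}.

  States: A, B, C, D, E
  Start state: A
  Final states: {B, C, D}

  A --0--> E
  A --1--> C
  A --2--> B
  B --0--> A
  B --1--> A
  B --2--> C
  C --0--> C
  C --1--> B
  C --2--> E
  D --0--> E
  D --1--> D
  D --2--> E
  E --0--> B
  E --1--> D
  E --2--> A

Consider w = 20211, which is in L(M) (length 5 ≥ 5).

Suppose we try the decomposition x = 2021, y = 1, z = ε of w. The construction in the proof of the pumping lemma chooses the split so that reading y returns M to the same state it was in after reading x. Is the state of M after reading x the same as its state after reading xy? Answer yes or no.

no

State sequence: A -2-> B -0-> A -2-> B -1-> A -1-> C

After x (step 4): A. After xy (step 5): C.
They differ (A ≠ C), so y is not a cycle from the state after x; this split is not the one the pumping-lemma construction produces, and pumping y need not keep the string in L(M).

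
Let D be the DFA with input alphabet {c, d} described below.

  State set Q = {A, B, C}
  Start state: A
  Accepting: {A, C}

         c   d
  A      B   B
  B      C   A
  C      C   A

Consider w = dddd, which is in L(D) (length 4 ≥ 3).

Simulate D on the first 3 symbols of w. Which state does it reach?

B

Run of D on the first 3 characters of w = d d d:
  step 0: A  (start)
  step 1: B  (read d: A→B)
  step 2: A  (read d: B→A)
  step 3: B  (read d: A→B)

After reading 3 characters, D is in state B.
(This kind of state-tracing is the core of the pumping-lemma construction: with 3 states, pigeonhole forces a repeat within the first 3 steps.)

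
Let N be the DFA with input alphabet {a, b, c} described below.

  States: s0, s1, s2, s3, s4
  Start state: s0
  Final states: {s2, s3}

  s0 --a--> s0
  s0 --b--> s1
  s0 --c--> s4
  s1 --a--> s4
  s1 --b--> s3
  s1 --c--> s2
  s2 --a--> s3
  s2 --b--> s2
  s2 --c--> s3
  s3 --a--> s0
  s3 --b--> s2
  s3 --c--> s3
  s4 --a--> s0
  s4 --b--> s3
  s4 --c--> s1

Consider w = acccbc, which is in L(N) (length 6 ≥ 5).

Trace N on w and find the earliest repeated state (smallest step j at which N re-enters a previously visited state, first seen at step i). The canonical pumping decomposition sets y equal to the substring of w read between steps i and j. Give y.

a

State sequence: s0 -a-> s0 -c-> s4 -c-> s1 -c-> s2 -b-> s2 -c-> s3
First repeat at step 1: s0 was already visited.

So i = 0, j = 1, giving x = w[0:0] = ε, y = w[0:1] = a, z = w[1:6] = cccbc.
Check: |xy| = 1 ≤ 5 and |y| = 1 ≥ 1. Reading y takes N from s0 back to s0, so every xyⁱz is accepted.
With |Q| = 5, pigeonhole forces a state repeat no later than step 5; the substring read between the first and second visits to that state can be pumped.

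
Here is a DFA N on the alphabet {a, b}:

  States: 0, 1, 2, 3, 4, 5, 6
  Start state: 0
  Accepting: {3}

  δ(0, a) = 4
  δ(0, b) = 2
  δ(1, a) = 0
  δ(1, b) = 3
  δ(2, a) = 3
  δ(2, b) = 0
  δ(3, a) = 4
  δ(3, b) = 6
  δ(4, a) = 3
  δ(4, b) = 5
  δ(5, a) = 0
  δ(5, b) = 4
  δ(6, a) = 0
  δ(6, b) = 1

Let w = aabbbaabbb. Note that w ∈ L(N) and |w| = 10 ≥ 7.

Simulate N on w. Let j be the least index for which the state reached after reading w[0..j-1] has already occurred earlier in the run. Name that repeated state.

3

Run of N on w = a a b b b a a b b b:
  step 0: 0  (start)
  step 1: 4  (read a: 0→4)
  step 2: 3  (read a: 4→3)
  step 3: 6  (read b: 3→6)
  step 4: 1  (read b: 6→1)
  step 5: 3  (read b: 1→3)   ← first repeat (3 seen earlier)
  step 6: 4  (read a: 3→4)
  step 7: 3  (read a: 4→3)
  step 8: 6  (read b: 3→6)
  step 9: 1  (read b: 6→1)
  step 10: 3  (read b: 1→3)

The earliest repeat is at step j = 5: N is in 3, which it already visited at step i = 2.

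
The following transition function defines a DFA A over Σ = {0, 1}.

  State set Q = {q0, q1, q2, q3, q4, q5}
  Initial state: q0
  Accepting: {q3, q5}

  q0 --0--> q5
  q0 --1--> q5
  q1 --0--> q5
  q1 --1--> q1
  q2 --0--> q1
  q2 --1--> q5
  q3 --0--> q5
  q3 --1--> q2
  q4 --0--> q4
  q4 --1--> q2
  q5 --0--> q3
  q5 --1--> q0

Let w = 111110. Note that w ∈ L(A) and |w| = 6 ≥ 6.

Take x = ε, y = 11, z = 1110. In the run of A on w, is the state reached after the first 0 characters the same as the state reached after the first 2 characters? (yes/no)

Run of A on the first 2 characters of w = 1 1:
  step 0: q0  (start)
  step 1: q5  (read 1: q0→q5)
  step 2: q0  (read 1: q5→q0)

After x (step 0): q0. After xy (step 2): q0.
They match, so y = 11 drives A around a cycle from q0 back to itself; pumping y any number of times keeps A in q0 before reading z, and xyⁱz ∈ L(A) for every i ≥ 0.

yes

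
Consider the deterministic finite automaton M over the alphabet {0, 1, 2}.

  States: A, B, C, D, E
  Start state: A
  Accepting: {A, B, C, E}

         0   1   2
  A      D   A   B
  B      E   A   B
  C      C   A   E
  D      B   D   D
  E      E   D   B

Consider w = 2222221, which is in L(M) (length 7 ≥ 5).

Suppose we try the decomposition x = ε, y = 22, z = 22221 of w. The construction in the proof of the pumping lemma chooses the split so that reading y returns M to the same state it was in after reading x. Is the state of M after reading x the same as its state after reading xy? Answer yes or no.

no

Run of M on the first 2 characters of w = 2 2:
  step 0: A  (start)
  step 1: B  (read 2: A→B)
  step 2: B  (read 2: B→B)

After x (step 0): A. After xy (step 2): B.
They differ (A ≠ B), so y is not a cycle from the state after x; this split is not the one the pumping-lemma construction produces, and pumping y need not keep the string in L(M).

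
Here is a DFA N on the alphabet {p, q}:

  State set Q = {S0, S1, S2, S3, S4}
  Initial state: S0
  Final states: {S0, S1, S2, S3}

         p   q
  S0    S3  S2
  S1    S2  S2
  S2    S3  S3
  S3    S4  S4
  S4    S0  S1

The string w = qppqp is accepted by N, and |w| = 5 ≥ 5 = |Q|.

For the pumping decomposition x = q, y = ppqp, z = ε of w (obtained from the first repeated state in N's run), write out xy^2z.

xy^2z = q·ppqp·ppqp·ε = qppqpppqp.
Reading y = ppqp takes N from S2 back to S2, so after x·y·y the machine is still in S2, and z then leads to the accepting state S2. Hence qppqpppqp ∈ L(N).

qppqpppqp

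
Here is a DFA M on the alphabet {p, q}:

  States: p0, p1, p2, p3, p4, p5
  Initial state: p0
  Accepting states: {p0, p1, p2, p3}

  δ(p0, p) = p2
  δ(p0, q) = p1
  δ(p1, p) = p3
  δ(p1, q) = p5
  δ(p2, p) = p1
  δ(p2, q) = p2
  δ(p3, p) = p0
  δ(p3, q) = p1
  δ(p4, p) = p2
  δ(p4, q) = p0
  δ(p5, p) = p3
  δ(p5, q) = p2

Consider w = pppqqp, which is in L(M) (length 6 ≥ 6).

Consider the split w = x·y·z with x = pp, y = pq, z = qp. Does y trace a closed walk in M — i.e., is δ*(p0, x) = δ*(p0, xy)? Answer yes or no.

yes

State sequence: p0 -p-> p2 -p-> p1 -p-> p3 -q-> p1

After x (step 2): p1. After xy (step 4): p1.
They match, so y = pq drives M around a cycle from p1 back to itself; pumping y any number of times keeps M in p1 before reading z, and xyⁱz ∈ L(M) for every i ≥ 0.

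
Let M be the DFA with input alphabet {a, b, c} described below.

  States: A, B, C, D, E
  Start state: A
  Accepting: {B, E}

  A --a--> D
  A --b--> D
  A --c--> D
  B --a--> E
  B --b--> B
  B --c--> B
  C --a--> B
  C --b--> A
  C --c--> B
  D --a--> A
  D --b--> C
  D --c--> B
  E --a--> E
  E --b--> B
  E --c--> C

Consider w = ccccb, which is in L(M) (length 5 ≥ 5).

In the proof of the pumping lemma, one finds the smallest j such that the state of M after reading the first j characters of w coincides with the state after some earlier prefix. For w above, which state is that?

B

State sequence: A -c-> D -c-> B -c-> B -c-> B -b-> B
First repeat at step 3: B was already visited.

The earliest repeat is at step j = 3: M is in B, which it already visited at step i = 2.
The DFA has 5 states, so the proof of the pumping lemma guarantees a repeated state among the first 5+1 visited; the segment between the two visits is the pumpable y.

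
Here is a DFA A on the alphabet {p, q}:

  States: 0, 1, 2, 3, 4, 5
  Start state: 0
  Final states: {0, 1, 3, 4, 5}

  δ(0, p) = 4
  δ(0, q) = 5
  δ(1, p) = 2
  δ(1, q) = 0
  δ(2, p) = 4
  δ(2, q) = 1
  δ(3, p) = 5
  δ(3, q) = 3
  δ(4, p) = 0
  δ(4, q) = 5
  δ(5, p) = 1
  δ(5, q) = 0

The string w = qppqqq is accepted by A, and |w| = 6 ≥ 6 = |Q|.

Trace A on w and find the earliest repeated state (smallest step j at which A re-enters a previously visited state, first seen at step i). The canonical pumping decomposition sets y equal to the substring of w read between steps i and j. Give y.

pq

State sequence: 0 -q-> 5 -p-> 1 -p-> 2 -q-> 1 -q-> 0 -q-> 5
First repeat at step 4: 1 was already visited.

So i = 2, j = 4, giving x = w[0:2] = qp, y = w[2:4] = pq, z = w[4:6] = qq.
Check: |xy| = 4 ≤ 6 and |y| = 2 ≥ 1. Reading y takes A from 1 back to 1, so every xyⁱz is accepted.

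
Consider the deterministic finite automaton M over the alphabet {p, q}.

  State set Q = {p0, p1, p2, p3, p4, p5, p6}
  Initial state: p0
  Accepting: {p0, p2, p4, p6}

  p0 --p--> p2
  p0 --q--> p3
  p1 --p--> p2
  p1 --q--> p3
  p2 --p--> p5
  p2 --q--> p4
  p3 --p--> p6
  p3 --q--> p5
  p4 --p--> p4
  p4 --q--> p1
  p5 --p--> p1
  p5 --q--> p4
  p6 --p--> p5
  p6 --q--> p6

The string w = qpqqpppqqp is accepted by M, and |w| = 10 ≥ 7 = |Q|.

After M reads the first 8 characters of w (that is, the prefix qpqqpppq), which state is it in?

State sequence: p0 -q-> p3 -p-> p6 -q-> p6 -q-> p6 -p-> p5 -p-> p1 -p-> p2 -q-> p4

After reading 8 characters, M is in state p4.
(This kind of state-tracing is the core of the pumping-lemma construction: with 7 states, pigeonhole forces a repeat within the first 7 steps.)

p4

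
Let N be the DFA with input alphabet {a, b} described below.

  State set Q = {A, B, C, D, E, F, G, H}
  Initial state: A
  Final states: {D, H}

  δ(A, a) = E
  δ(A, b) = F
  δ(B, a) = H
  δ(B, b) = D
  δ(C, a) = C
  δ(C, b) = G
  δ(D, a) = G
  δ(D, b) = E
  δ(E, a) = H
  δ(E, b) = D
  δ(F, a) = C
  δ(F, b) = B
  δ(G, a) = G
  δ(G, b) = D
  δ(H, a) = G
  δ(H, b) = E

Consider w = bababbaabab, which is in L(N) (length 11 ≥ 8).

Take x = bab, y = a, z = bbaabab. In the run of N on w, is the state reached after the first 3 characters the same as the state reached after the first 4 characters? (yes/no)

yes

State sequence: A -b-> F -a-> C -b-> G -a-> G

After x (step 3): G. After xy (step 4): G.
They match, so y = a drives N around a cycle from G back to itself; pumping y any number of times keeps N in G before reading z, and xyⁱz ∈ L(N) for every i ≥ 0.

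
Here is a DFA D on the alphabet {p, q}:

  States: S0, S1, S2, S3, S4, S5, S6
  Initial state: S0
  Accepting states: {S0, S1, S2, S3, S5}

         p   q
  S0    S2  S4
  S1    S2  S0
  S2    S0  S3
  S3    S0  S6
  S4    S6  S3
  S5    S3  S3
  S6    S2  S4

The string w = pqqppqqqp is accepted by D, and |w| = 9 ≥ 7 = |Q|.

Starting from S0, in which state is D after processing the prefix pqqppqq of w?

S3

Run of D on the first 7 characters of w = p q q p p q q:
  step 0: S0  (start)
  step 1: S2  (read p: S0→S2)
  step 2: S3  (read q: S2→S3)
  step 3: S6  (read q: S3→S6)
  step 4: S2  (read p: S6→S2)
  step 5: S0  (read p: S2→S0)
  step 6: S4  (read q: S0→S4)
  step 7: S3  (read q: S4→S3)

After reading 7 characters, D is in state S3.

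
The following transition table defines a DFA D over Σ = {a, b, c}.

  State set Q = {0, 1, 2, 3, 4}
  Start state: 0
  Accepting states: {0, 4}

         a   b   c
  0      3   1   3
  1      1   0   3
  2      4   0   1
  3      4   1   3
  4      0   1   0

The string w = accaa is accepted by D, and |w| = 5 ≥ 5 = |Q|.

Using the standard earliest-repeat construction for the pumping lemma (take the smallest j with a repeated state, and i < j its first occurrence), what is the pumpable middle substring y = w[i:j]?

Run of D on w = a c c a a:
  step 0: 0  (start)
  step 1: 3  (read a: 0→3)
  step 2: 3  (read c: 3→3)   ← first repeat (3 seen earlier)
  step 3: 3  (read c: 3→3)
  step 4: 4  (read a: 3→4)
  step 5: 0  (read a: 4→0)

So i = 1, j = 2, giving x = w[0:1] = a, y = w[1:2] = c, z = w[2:5] = caa.
Check: |xy| = 2 ≤ 5 and |y| = 1 ≥ 1. Reading y takes D from 3 back to 3, so every xyⁱz is accepted.

c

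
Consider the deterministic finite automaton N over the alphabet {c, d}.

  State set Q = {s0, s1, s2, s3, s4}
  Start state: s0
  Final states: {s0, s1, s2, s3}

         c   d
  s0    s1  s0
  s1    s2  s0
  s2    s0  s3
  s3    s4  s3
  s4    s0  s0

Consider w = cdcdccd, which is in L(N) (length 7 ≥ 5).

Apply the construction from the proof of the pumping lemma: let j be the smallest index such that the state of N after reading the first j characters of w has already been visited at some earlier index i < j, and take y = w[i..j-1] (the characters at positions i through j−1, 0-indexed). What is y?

State sequence: s0 -c-> s1 -d-> s0 -c-> s1 -d-> s0 -c-> s1 -c-> s2 -d-> s3
First repeat at step 2: s0 was already visited.

So i = 0, j = 2, giving x = w[0:0] = ε, y = w[0:2] = cd, z = w[2:7] = cdccd.
Check: |xy| = 2 ≤ 5 and |y| = 2 ≥ 1. Reading y takes N from s0 back to s0, so every xyⁱz is accepted.
Since N has 5 states, any run of length ≥ 5 visits 5+1 states, so by pigeonhole some state repeats within the first 5 steps — that repeat gives the pumpable loop.

cd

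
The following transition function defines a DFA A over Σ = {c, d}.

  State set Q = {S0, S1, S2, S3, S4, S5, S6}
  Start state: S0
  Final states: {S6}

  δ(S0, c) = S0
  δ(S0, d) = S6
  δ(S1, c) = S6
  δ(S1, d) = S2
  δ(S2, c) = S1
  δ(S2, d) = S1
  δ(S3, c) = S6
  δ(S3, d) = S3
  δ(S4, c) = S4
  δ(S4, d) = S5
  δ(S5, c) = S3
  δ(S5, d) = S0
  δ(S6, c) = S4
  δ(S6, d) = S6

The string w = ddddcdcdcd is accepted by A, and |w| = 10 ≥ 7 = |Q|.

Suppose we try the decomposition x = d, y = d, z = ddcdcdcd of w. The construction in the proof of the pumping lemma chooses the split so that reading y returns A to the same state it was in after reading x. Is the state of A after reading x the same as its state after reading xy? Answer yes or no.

yes

Run of A on the first 2 characters of w = d d:
  step 0: S0  (start)
  step 1: S6  (read d: S0→S6)
  step 2: S6  (read d: S6→S6)

After x (step 1): S6. After xy (step 2): S6.
They match, so y = d drives A around a cycle from S6 back to itself; pumping y any number of times keeps A in S6 before reading z, and xyⁱz ∈ L(A) for every i ≥ 0.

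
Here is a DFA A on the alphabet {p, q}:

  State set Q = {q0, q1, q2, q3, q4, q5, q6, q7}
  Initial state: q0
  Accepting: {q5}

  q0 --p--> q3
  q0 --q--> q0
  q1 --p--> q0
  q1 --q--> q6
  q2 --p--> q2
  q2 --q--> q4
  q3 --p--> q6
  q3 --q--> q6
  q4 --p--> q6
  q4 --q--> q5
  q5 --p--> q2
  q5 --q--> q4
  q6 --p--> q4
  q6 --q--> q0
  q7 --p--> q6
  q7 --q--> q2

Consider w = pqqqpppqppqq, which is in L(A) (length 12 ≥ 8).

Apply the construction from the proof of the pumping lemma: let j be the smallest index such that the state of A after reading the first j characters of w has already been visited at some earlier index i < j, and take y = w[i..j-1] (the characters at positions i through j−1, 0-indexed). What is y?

pqq

State sequence: q0 -p-> q3 -q-> q6 -q-> q0 -q-> q0 -p-> q3 -p-> q6 -p-> q4 -q-> q5 -p-> q2 -p-> q2 -q-> q4 -q-> q5
First repeat at step 3: q0 was already visited.

So i = 0, j = 3, giving x = w[0:0] = ε, y = w[0:3] = pqq, z = w[3:12] = qpppqppqq.
Check: |xy| = 3 ≤ 8 and |y| = 3 ≥ 1. Reading y takes A from q0 back to q0, so every xyⁱz is accepted.
The DFA has 8 states, so the proof of the pumping lemma guarantees a repeated state among the first 8+1 visited; the segment between the two visits is the pumpable y.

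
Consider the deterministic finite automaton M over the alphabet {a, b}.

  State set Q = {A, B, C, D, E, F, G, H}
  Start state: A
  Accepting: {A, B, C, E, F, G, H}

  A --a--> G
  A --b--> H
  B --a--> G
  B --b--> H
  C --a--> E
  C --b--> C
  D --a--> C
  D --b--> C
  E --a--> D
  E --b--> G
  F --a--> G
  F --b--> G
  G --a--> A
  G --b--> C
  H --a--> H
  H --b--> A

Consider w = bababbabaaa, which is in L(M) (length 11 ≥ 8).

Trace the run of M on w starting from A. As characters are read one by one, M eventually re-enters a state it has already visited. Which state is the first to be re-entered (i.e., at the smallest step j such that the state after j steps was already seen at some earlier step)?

Run of M on w = b a b a b b a b a a a:
  step 0: A  (start)
  step 1: H  (read b: A→H)
  step 2: H  (read a: H→H)   ← first repeat (H seen earlier)
  step 3: A  (read b: H→A)
  step 4: G  (read a: A→G)
  step 5: C  (read b: G→C)
  step 6: C  (read b: C→C)
  step 7: E  (read a: C→E)
  step 8: G  (read b: E→G)
  step 9: A  (read a: G→A)
  step 10: G  (read a: A→G)
  step 11: A  (read a: G→A)

The earliest repeat is at step j = 2: M is in H, which it already visited at step i = 1.
Since M has 8 states, any run of length ≥ 8 visits 8+1 states, so by pigeonhole some state repeats within the first 8 steps — that repeat gives the pumpable loop.

H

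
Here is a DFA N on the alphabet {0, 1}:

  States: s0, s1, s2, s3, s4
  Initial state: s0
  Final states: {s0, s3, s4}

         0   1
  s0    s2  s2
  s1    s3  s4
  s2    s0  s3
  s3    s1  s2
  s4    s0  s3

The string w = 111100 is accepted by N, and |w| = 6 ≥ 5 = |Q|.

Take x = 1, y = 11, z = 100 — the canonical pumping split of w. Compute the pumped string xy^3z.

xy^3z = 1·11·11·11·100 = 1111111100.
Reading y = 11 takes N from s2 back to s2, so after x·y·y·y the machine is still in s2, and z then leads to the accepting state s3. Hence 1111111100 ∈ L(N).

1111111100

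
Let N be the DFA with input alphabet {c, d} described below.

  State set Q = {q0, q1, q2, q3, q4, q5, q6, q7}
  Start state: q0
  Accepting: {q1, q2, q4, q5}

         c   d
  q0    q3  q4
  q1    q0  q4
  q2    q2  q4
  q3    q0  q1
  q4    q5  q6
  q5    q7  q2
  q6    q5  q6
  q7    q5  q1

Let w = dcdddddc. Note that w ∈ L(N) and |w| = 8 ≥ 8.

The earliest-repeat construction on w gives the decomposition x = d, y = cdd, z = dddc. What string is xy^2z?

xy^2z = d·cdd·cdd·dddc = dcddcdddddc.
Reading y = cdd takes N from q4 back to q4, so after x·y·y the machine is still in q4, and z then leads to the accepting state q5. Hence dcddcdddddc ∈ L(N).

dcddcdddddc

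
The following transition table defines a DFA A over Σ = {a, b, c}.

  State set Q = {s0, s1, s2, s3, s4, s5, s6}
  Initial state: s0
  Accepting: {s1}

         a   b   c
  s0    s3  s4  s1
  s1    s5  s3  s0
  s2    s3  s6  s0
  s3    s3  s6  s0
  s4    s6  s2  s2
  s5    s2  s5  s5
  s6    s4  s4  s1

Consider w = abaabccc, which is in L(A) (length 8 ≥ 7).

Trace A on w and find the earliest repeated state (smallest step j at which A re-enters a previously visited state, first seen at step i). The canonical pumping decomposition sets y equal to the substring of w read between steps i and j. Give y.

aa

State sequence: s0 -a-> s3 -b-> s6 -a-> s4 -a-> s6 -b-> s4 -c-> s2 -c-> s0 -c-> s1
First repeat at step 4: s6 was already visited.

So i = 2, j = 4, giving x = w[0:2] = ab, y = w[2:4] = aa, z = w[4:8] = bccc.
Check: |xy| = 4 ≤ 7 and |y| = 2 ≥ 1. Reading y takes A from s6 back to s6, so every xyⁱz is accepted.
Since A has 7 states, any run of length ≥ 7 visits 7+1 states, so by pigeonhole some state repeats within the first 7 steps — that repeat gives the pumpable loop.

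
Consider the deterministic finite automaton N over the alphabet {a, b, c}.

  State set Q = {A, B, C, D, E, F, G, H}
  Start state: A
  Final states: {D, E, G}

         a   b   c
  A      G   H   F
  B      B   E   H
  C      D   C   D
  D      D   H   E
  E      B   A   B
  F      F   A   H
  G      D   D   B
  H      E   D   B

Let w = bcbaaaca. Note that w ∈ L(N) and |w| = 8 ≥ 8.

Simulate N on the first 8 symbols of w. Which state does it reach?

State sequence: A -b-> H -c-> B -b-> E -a-> B -a-> B -a-> B -c-> H -a-> E

After reading 8 characters, N is in state E.

E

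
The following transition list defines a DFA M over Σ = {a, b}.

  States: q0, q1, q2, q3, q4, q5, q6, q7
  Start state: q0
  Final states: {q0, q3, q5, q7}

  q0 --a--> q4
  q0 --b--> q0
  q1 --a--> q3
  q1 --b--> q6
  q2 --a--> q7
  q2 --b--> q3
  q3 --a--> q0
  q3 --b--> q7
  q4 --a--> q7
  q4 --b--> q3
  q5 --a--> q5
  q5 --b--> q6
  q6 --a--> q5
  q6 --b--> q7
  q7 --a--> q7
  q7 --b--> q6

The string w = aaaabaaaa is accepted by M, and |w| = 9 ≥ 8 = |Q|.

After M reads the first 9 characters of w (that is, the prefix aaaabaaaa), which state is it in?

q5

State sequence: q0 -a-> q4 -a-> q7 -a-> q7 -a-> q7 -b-> q6 -a-> q5 -a-> q5 -a-> q5 -a-> q5

After reading 9 characters, M is in state q5.
(This kind of state-tracing is the core of the pumping-lemma construction: with 8 states, pigeonhole forces a repeat within the first 8 steps.)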